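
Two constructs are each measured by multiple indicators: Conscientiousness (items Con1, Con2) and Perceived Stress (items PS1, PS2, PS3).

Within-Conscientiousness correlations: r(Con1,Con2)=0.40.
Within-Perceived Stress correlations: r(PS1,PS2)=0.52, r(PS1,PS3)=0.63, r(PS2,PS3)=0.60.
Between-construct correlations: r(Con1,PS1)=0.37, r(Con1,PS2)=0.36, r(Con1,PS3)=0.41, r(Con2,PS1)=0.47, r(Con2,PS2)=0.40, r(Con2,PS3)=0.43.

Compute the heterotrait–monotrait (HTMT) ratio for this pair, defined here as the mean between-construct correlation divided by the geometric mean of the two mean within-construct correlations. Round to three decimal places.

0.842

Between-construct mean = 2.44/6 = 0.4067.
Mean within-Con = 0.40/1 = 0.4000; mean within-PS = 1.75/3 = 0.5833.
Geometric mean = √(0.4000 × 0.5833) = 0.4830.
HTMT = 0.4067 / 0.4830 = 0.842.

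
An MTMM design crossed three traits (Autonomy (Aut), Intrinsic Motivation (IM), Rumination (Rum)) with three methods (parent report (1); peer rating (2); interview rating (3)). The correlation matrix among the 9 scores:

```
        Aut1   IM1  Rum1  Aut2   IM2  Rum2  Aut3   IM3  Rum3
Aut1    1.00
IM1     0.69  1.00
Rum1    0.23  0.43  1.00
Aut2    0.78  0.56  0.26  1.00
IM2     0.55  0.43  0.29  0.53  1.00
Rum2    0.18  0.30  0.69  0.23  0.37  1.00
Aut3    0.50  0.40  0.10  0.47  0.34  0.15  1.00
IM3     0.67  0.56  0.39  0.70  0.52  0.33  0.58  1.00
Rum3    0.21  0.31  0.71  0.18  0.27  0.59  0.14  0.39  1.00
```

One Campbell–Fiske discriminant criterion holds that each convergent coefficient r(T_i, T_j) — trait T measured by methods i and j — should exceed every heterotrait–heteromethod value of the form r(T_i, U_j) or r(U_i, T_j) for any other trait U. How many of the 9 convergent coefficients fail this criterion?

Checking each validity diagonal entry against its comparison values:
Aut (methods 1·2): 0.78 vs {0.55, 0.56, 0.18, 0.26} → pass.
Aut (methods 1·3): 0.50 vs {0.67, 0.40, 0.21, 0.10} → fail.
Aut (methods 2·3): 0.47 vs {0.70, 0.34, 0.18, 0.15} → fail.
IM (methods 1·2): 0.43 vs {0.56, 0.55, 0.30, 0.29} → fail.
IM (methods 1·3): 0.56 vs {0.40, 0.67, 0.31, 0.39} → fail.
IM (methods 2·3): 0.52 vs {0.34, 0.70, 0.27, 0.33} → fail.
Rum (methods 1·2): 0.69 vs {0.26, 0.18, 0.29, 0.30} → pass.
Rum (methods 1·3): 0.71 vs {0.10, 0.21, 0.39, 0.31} → pass.
Rum (methods 2·3): 0.59 vs {0.15, 0.18, 0.33, 0.27} → pass.
5 of 9 fail.

5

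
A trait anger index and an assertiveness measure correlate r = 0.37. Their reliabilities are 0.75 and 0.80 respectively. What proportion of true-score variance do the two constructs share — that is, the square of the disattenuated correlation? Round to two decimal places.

Disattenuated r = 0.37 / √(0.75 × 0.80) = 0.37 / 0.7746 = 0.4777.
Shared true-score variance = 0.4777² = 0.2282 ≈ 0.23.

0.23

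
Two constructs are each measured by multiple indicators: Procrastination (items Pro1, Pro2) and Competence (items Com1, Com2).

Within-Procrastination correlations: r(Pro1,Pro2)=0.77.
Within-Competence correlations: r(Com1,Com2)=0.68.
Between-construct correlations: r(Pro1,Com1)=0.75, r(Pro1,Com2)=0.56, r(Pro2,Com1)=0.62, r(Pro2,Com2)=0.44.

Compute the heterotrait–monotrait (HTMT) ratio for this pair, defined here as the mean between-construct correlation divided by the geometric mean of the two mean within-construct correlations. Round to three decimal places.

Between-construct mean = 2.37/4 = 0.5925.
Mean within-Pro = 0.77/1 = 0.7700; mean within-Com = 0.68/1 = 0.6800.
Geometric mean = √(0.7700 × 0.6800) = 0.7236.
HTMT = 0.5925 / 0.7236 = 0.819.

0.819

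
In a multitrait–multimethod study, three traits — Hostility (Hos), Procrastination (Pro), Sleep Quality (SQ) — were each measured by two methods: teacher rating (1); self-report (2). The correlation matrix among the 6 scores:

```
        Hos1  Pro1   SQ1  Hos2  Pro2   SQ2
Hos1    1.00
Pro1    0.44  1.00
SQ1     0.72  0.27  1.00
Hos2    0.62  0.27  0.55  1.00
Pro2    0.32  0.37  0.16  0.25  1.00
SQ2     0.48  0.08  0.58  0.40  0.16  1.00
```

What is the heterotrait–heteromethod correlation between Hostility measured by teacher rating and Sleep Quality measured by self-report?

0.48

Different traits and methods: r(Hos1, SQ2) = 0.48.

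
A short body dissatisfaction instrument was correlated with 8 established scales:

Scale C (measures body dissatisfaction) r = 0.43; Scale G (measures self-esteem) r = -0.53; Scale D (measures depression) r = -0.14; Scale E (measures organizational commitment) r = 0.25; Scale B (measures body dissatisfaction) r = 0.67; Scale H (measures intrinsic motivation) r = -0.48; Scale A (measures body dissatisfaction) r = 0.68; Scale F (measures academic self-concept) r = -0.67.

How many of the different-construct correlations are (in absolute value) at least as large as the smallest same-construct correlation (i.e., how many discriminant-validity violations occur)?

3

Convergent (same construct = body dissatisfaction): Scale C, Scale B, Scale A.
Smallest convergent = 0.43. Discriminant |r|: 0.53, 0.14, 0.25, 0.48, 0.67; count ≥ 0.43 → 3.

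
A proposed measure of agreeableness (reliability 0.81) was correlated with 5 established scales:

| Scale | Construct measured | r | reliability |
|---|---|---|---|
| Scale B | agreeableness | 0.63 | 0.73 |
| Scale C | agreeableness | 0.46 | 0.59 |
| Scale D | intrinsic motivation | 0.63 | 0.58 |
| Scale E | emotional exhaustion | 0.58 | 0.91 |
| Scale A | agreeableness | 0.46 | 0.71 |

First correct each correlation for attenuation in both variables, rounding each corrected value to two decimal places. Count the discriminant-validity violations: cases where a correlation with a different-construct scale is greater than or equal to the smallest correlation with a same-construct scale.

2

Disattenuated r (r / √(r_scale · r_new)):
  Scale B (conv): 0.63 / √(0.73·0.81) = 0.82
  Scale C (conv): 0.46 / √(0.59·0.81) = 0.67
  Scale D (disc): 0.63 / √(0.58·0.81) = 0.92
  Scale E (disc): 0.58 / √(0.91·0.81) = 0.68
  Scale A (conv): 0.46 / √(0.71·0.81) = 0.61
Smallest convergent = 0.61. Discriminant values: 0.92, 0.68; count ≥ 0.61 → 2.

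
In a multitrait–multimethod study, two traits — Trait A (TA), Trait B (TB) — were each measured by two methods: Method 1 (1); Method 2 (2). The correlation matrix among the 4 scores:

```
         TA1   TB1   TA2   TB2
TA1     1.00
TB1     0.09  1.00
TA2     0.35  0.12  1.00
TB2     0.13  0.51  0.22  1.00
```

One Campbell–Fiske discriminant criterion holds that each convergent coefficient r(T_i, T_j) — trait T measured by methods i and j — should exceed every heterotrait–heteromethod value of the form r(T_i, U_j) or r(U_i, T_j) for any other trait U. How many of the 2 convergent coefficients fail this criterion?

0

Convergent coefficients and their comparison sets:
TA (methods 1·2): 0.35 vs {0.13, 0.12} → pass.
TB (methods 1·2): 0.51 vs {0.12, 0.13} → pass.
0 of 2 fail.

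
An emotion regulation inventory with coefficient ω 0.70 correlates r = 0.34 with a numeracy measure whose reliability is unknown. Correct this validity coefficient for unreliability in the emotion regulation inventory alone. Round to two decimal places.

0.41

Single correction: r_c = r_obs / √r_xx = 0.34 / √0.70 = 0.34 / 0.8367 ≈ 0.41.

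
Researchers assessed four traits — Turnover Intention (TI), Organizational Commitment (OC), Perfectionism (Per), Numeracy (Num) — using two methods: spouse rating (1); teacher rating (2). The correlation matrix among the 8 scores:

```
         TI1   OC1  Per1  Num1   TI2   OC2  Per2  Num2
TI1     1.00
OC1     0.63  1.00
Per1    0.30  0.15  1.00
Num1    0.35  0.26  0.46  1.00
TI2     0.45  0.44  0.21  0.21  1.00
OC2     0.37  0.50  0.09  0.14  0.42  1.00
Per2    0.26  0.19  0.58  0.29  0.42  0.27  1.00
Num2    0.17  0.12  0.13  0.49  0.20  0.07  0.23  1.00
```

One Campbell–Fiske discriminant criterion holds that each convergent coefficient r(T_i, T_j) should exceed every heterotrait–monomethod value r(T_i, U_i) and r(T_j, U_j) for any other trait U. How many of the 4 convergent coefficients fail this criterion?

Checking each validity diagonal entry against its comparison values:
TI (methods 1·2): 0.45 vs {0.63, 0.42, 0.30, 0.42, 0.35, 0.20} → fail.
OC (methods 1·2): 0.50 vs {0.63, 0.42, 0.15, 0.27, 0.26, 0.07} → fail.
Per (methods 1·2): 0.58 vs {0.30, 0.42, 0.15, 0.27, 0.46, 0.23} → pass.
Num (methods 1·2): 0.49 vs {0.35, 0.20, 0.26, 0.07, 0.46, 0.23} → pass.
2 of 4 fail.

2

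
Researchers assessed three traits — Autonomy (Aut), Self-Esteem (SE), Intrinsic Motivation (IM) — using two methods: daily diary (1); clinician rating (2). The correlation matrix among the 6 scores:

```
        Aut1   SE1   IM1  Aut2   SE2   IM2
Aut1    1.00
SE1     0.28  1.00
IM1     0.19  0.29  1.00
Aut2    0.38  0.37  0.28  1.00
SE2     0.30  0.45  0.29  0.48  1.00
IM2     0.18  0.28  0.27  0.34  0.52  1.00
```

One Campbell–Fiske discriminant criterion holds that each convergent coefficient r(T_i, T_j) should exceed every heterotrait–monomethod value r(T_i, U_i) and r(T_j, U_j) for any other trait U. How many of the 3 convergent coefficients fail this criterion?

3

Each convergent coefficient versus the relevant comparison correlations:
Aut (methods 1·2): 0.38 vs {0.28, 0.48, 0.19, 0.34} → fail.
SE (methods 1·2): 0.45 vs {0.28, 0.48, 0.29, 0.52} → fail.
IM (methods 1·2): 0.27 vs {0.19, 0.34, 0.29, 0.52} → fail.
3 of 3 fail.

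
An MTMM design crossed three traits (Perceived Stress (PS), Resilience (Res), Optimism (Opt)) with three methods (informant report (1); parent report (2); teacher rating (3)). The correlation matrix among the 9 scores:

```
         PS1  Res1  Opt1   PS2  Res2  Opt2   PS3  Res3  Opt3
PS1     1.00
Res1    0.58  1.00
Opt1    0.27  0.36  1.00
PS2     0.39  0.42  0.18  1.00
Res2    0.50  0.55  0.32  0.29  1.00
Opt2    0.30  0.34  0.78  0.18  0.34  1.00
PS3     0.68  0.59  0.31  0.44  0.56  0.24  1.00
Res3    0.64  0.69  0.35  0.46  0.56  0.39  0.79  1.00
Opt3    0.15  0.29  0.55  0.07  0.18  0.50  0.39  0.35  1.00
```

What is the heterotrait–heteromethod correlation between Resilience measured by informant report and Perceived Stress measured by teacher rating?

0.59

Different traits and methods: r(Res1, PS3) = 0.59.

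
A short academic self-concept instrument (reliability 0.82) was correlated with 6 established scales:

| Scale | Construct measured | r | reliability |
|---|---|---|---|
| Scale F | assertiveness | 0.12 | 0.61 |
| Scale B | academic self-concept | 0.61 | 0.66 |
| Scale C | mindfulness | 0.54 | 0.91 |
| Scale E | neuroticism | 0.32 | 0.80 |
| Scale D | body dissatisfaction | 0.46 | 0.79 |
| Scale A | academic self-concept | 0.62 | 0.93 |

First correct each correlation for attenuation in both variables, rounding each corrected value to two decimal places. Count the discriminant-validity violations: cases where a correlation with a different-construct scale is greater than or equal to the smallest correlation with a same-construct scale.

0

Disattenuated r (r / √(r_scale · r_new)):
  Scale F (disc): 0.12 / √(0.61·0.82) = 0.17
  Scale B (conv): 0.61 / √(0.66·0.82) = 0.83
  Scale C (disc): 0.54 / √(0.91·0.82) = 0.63
  Scale E (disc): 0.32 / √(0.80·0.82) = 0.40
  Scale D (disc): 0.46 / √(0.79·0.82) = 0.57
  Scale A (conv): 0.62 / √(0.93·0.82) = 0.71
Smallest convergent = 0.71. Discriminant values: 0.17, 0.63, 0.40, 0.57; count ≥ 0.71 → 0.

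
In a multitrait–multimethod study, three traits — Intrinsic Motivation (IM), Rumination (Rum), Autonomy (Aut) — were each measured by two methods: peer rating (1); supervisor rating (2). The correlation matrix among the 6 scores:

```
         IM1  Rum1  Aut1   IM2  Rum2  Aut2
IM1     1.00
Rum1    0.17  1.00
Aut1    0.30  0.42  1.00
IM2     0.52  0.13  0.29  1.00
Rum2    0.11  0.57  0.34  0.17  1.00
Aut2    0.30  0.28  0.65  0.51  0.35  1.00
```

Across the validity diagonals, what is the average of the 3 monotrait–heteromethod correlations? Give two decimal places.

Convergent values: 0.52, 0.57, 0.65; mean = 1.74/3 = 0.58.

0.58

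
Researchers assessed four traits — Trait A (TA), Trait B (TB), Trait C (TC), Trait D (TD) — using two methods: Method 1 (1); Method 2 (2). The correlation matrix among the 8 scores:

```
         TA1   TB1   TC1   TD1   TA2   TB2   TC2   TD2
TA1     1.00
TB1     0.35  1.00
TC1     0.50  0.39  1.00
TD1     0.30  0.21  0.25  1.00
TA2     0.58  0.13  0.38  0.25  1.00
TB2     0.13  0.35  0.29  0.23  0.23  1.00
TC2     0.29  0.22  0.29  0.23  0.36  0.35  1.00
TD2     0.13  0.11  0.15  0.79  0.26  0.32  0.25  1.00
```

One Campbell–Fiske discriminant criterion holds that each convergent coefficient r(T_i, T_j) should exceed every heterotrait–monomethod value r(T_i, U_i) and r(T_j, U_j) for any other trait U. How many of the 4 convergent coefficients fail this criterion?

Convergent coefficients and their comparison sets:
TA (methods 1·2): 0.58 vs {0.35, 0.23, 0.50, 0.36, 0.30, 0.26} → pass.
TB (methods 1·2): 0.35 vs {0.35, 0.23, 0.39, 0.35, 0.21, 0.32} → fail.
TC (methods 1·2): 0.29 vs {0.50, 0.36, 0.39, 0.35, 0.25, 0.25} → fail.
TD (methods 1·2): 0.79 vs {0.30, 0.26, 0.21, 0.32, 0.25, 0.25} → pass.
2 of 4 fail.

2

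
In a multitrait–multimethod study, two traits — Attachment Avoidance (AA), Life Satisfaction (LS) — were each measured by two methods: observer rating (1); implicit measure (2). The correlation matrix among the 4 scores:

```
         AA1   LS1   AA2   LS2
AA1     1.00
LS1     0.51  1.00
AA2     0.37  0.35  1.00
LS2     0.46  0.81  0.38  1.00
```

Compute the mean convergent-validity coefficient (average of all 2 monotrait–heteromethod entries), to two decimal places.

0.59

Convergent values: 0.37, 0.81; mean = 1.18/2 = 0.59.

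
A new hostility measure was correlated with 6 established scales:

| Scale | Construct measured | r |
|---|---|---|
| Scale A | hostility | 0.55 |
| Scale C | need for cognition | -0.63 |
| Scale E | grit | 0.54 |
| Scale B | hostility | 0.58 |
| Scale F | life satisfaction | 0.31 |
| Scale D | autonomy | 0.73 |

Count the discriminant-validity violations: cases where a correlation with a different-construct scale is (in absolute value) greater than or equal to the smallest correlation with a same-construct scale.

Convergent (same construct = hostility): Scale A, Scale B.
Smallest convergent = 0.55. Discriminant |r|: 0.63, 0.54, 0.31, 0.73; count ≥ 0.55 → 2.

2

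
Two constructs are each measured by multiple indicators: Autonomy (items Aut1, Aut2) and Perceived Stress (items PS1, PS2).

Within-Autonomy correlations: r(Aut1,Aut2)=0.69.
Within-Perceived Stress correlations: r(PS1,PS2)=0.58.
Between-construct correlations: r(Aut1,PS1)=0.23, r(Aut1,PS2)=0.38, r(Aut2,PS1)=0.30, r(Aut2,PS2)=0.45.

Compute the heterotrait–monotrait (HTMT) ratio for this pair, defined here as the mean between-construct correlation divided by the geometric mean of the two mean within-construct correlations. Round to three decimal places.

Mean between = 1.36/4 = 0.3400.
Mean within-Aut = 0.69/1 = 0.6900; mean within-PS = 0.58/1 = 0.5800.
Geometric mean = √(0.6900 × 0.5800) = 0.6326.
HTMT = 0.3400 / 0.6326 = 0.537.

0.537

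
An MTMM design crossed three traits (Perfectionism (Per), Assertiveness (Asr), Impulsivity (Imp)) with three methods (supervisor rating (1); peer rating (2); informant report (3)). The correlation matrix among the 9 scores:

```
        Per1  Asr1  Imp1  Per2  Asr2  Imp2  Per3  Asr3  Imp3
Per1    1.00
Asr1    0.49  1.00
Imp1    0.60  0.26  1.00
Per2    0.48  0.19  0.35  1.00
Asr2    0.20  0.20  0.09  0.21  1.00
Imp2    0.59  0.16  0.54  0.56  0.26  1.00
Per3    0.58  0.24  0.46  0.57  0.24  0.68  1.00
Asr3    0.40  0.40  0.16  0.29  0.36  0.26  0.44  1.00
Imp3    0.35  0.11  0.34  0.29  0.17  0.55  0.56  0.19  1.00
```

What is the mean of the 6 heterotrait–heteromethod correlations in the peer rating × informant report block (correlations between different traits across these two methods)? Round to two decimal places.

0.32

HTHM values (method 2 × method 3): 0.29, 0.29, 0.24, 0.17, 0.68, 0.26; mean = 1.93/6 = 0.32.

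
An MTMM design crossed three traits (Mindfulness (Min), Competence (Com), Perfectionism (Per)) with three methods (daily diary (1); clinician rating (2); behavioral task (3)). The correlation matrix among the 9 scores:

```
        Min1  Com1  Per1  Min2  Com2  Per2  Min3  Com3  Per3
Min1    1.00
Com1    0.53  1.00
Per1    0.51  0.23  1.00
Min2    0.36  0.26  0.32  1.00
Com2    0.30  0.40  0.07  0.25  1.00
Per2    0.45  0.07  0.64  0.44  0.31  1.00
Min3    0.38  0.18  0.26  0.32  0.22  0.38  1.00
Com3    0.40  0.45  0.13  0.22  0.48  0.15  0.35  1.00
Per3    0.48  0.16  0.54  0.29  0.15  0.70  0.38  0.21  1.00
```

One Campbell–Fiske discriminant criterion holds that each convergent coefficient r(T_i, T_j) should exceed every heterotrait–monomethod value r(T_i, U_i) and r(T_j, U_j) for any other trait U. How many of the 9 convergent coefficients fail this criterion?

5

Convergent coefficients and their comparison sets:
Min (methods 1·2): 0.36 vs {0.53, 0.25, 0.51, 0.44} → fail.
Min (methods 1·3): 0.38 vs {0.53, 0.35, 0.51, 0.38} → fail.
Min (methods 2·3): 0.32 vs {0.25, 0.35, 0.44, 0.38} → fail.
Com (methods 1·2): 0.40 vs {0.53, 0.25, 0.23, 0.31} → fail.
Com (methods 1·3): 0.45 vs {0.53, 0.35, 0.23, 0.21} → fail.
Com (methods 2·3): 0.48 vs {0.25, 0.35, 0.31, 0.21} → pass.
Per (methods 1·2): 0.64 vs {0.51, 0.44, 0.23, 0.31} → pass.
Per (methods 1·3): 0.54 vs {0.51, 0.38, 0.23, 0.21} → pass.
Per (methods 2·3): 0.70 vs {0.44, 0.38, 0.31, 0.21} → pass.
5 of 9 fail.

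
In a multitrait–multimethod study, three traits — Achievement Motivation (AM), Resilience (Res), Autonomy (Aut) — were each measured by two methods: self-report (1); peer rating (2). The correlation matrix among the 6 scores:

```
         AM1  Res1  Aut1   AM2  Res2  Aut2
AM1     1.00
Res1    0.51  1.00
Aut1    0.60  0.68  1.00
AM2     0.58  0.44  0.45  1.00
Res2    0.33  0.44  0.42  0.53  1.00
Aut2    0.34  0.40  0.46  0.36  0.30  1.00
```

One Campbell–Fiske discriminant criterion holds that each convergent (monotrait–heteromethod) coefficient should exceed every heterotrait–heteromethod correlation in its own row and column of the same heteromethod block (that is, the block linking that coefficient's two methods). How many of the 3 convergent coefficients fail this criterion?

Checking each validity diagonal entry against its comparison values:
AM (methods 1·2): 0.58 vs {0.33, 0.44, 0.34, 0.45} → pass.
Res (methods 1·2): 0.44 vs {0.44, 0.33, 0.40, 0.42} → fail.
Aut (methods 1·2): 0.46 vs {0.45, 0.34, 0.42, 0.40} → pass.
1 of 3 fail.

1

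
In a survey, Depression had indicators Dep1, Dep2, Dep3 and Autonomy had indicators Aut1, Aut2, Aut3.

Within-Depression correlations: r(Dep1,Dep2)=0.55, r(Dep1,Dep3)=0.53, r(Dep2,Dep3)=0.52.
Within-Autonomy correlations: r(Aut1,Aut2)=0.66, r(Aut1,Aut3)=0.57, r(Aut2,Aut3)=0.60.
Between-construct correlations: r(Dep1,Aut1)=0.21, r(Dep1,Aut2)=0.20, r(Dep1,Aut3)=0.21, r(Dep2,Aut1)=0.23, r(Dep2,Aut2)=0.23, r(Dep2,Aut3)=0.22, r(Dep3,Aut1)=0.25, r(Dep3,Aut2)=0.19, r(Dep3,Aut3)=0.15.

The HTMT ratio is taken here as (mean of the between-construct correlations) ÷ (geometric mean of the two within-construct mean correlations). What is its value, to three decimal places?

Mean between = 1.89/9 = 0.2100.
Mean within-Dep = 1.60/3 = 0.5333; mean within-Aut = 1.83/3 = 0.6100.
Geometric mean = √(0.5333 × 0.6100) = 0.5704.
HTMT = 0.2100 / 0.5704 = 0.368.

0.368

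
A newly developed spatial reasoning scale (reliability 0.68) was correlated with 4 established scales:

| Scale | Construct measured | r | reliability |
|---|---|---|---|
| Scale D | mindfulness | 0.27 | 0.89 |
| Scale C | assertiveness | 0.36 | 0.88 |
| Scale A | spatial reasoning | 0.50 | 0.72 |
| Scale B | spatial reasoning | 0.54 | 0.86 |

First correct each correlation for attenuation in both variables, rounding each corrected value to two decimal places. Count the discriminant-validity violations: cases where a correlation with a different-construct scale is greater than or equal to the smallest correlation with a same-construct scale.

Disattenuated r (r / √(r_scale · r_new)):
  Scale D (disc): 0.27 / √(0.89·0.68) = 0.35
  Scale C (disc): 0.36 / √(0.88·0.68) = 0.47
  Scale A (conv): 0.50 / √(0.72·0.68) = 0.71
  Scale B (conv): 0.54 / √(0.86·0.68) = 0.71
Smallest convergent = 0.71. Discriminant values: 0.35, 0.47; count ≥ 0.71 → 0.

0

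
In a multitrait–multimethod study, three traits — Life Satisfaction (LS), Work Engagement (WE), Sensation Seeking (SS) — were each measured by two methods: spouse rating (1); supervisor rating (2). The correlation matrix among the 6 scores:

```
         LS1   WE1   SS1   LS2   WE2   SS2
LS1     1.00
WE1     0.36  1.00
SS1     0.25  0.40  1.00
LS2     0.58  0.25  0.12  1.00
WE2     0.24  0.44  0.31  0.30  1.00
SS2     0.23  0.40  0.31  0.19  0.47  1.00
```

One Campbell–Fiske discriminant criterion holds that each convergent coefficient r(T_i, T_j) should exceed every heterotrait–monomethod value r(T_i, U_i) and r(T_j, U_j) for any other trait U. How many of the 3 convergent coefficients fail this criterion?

2

Each convergent coefficient versus the relevant comparison correlations:
LS (methods 1·2): 0.58 vs {0.36, 0.30, 0.25, 0.19} → pass.
WE (methods 1·2): 0.44 vs {0.36, 0.30, 0.40, 0.47} → fail.
SS (methods 1·2): 0.31 vs {0.25, 0.19, 0.40, 0.47} → fail.
2 of 3 fail.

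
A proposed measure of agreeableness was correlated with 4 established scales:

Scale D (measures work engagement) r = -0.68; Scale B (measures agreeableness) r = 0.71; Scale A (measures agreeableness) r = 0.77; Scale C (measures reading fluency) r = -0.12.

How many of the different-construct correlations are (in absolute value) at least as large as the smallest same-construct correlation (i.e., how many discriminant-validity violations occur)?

0

Convergent (same construct = agreeableness): Scale B, Scale A.
Smallest convergent = 0.71. Discriminant |r|: 0.68, 0.12; count ≥ 0.71 → 0.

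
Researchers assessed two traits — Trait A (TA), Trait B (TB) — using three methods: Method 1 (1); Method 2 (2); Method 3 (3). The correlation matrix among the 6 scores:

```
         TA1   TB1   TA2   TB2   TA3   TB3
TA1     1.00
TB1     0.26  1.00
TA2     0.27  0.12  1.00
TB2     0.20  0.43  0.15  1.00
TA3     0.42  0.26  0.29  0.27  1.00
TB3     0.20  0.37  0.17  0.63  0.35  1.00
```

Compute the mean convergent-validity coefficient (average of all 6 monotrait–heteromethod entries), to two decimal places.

0.40

Convergent values: 0.27, 0.42, 0.29, 0.43, 0.37, 0.63; mean = 2.41/6 = 0.40.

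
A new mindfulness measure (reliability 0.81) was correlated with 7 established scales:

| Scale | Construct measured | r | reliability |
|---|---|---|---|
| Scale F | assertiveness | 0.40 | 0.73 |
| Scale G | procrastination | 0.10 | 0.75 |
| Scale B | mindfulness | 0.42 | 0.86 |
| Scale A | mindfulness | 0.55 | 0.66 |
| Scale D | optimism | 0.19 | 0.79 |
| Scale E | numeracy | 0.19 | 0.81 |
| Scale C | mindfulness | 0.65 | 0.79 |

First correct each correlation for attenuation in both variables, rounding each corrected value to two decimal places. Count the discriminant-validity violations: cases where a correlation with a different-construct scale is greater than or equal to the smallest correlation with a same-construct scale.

Disattenuated r (r / √(r_scale · r_new)):
  Scale F (disc): 0.40 / √(0.73·0.81) = 0.52
  Scale G (disc): 0.10 / √(0.75·0.81) = 0.13
  Scale B (conv): 0.42 / √(0.86·0.81) = 0.50
  Scale A (conv): 0.55 / √(0.66·0.81) = 0.75
  Scale D (disc): 0.19 / √(0.79·0.81) = 0.24
  Scale E (disc): 0.19 / √(0.81·0.81) = 0.23
  Scale C (conv): 0.65 / √(0.79·0.81) = 0.81
Smallest convergent = 0.50. Discriminant values: 0.52, 0.13, 0.24, 0.23; count ≥ 0.50 → 1.

1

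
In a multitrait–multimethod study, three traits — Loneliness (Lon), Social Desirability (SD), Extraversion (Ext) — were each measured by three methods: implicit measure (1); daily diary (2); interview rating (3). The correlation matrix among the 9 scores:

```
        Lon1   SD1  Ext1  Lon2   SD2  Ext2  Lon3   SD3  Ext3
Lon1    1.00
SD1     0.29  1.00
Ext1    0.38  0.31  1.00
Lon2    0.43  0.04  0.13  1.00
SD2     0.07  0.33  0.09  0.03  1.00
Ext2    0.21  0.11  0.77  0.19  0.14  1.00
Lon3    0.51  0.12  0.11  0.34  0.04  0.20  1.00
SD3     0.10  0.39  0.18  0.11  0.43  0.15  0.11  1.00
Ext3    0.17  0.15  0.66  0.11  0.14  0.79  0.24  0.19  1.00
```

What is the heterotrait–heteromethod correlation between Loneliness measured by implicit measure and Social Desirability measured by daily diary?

Different traits and methods: r(Lon1, SD2) = 0.07.

0.07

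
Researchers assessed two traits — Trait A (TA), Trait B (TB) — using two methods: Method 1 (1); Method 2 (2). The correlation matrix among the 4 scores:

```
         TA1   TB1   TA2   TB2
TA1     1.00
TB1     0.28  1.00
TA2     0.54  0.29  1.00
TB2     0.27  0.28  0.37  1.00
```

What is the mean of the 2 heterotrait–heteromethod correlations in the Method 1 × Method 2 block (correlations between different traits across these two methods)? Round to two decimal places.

0.28

HTHM values (method 1 × method 2): 0.27, 0.29; mean = 0.56/2 = 0.28.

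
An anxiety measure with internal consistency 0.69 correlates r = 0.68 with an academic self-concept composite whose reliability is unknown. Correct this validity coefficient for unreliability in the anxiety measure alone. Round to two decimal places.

Single correction: r_c = r_obs / √r_xx = 0.68 / √0.69 = 0.68 / 0.8307 ≈ 0.82.

0.82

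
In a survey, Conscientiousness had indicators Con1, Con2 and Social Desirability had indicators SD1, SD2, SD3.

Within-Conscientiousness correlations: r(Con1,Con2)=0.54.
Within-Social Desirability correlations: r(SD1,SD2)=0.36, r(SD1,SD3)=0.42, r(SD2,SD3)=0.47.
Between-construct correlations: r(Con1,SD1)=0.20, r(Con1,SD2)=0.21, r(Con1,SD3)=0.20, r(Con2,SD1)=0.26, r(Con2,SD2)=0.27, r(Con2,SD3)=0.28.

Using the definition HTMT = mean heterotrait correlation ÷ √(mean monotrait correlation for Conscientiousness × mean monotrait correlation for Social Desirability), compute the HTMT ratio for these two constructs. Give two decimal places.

Between-construct mean = 1.42/6 = 0.2367.
Mean within-Con = 0.54/1 = 0.5400; mean within-SD = 1.25/3 = 0.4167.
Geometric mean = √(0.5400 × 0.4167) = 0.4744.
HTMT = 0.2367 / 0.4744 = 0.50.

0.50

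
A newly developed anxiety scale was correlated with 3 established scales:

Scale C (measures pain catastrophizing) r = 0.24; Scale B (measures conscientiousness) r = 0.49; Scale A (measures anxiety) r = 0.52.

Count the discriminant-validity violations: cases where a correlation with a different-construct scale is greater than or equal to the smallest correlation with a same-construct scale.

Convergent (same construct = anxiety): Scale A.
Smallest convergent = 0.52. Discriminant values: 0.24, 0.49; count ≥ 0.52 → 0.

0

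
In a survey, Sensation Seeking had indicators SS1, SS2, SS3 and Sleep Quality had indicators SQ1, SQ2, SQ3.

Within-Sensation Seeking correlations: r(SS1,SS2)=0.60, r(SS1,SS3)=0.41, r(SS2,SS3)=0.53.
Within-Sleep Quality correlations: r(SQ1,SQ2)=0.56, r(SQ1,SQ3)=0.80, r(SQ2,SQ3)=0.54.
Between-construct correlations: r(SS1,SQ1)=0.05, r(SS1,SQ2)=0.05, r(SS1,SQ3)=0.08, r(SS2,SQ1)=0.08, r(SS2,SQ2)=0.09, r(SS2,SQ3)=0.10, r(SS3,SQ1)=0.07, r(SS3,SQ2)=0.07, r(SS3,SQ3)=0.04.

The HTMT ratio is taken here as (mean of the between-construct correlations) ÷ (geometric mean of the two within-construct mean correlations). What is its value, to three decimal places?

Mean between = 0.63/9 = 0.0700.
Mean within-SS = 1.54/3 = 0.5133; mean within-SQ = 1.90/3 = 0.6333.
Geometric mean = √(0.5133 × 0.6333) = 0.5702.
HTMT = 0.0700 / 0.5702 = 0.123.

0.123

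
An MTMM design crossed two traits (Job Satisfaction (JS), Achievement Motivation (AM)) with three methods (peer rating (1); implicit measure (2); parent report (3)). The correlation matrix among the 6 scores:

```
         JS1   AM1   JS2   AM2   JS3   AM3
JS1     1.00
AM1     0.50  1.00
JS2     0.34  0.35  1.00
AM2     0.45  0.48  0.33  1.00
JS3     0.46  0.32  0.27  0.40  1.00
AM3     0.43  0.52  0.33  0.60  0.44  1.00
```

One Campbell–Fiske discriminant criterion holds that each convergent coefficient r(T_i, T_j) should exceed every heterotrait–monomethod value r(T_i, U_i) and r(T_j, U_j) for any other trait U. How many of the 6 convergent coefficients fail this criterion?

Checking each validity diagonal entry against its comparison values:
JS (methods 1·2): 0.34 vs {0.50, 0.33} → fail.
JS (methods 1·3): 0.46 vs {0.50, 0.44} → fail.
JS (methods 2·3): 0.27 vs {0.33, 0.44} → fail.
AM (methods 1·2): 0.48 vs {0.50, 0.33} → fail.
AM (methods 1·3): 0.52 vs {0.50, 0.44} → pass.
AM (methods 2·3): 0.60 vs {0.33, 0.44} → pass.
4 of 6 fail.

4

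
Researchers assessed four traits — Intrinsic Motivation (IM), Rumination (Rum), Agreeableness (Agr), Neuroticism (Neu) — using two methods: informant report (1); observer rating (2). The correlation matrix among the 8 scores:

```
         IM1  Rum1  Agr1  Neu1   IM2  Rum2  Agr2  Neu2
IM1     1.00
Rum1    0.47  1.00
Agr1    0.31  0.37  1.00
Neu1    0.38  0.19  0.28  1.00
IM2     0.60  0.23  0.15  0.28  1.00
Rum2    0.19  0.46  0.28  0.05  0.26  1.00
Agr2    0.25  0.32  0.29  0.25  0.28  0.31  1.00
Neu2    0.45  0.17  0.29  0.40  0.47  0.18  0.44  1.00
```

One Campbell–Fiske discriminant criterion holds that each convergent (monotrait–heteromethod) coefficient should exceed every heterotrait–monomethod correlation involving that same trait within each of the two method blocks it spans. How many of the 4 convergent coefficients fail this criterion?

3

Checking each validity diagonal entry against its comparison values:
IM (methods 1·2): 0.60 vs {0.47, 0.26, 0.31, 0.28, 0.38, 0.47} → pass.
Rum (methods 1·2): 0.46 vs {0.47, 0.26, 0.37, 0.31, 0.19, 0.18} → fail.
Agr (methods 1·2): 0.29 vs {0.31, 0.28, 0.37, 0.31, 0.28, 0.44} → fail.
Neu (methods 1·2): 0.40 vs {0.38, 0.47, 0.19, 0.18, 0.28, 0.44} → fail.
3 of 4 fail.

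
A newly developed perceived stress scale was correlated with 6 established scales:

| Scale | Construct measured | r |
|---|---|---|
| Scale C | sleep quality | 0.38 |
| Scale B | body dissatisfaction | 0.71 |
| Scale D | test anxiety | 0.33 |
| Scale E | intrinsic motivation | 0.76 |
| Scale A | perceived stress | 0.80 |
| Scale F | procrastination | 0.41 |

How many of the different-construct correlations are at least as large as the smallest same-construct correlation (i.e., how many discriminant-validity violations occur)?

Convergent (same construct = perceived stress): Scale A.
Smallest convergent = 0.80. Discriminant values: 0.38, 0.71, 0.33, 0.76, 0.41; count ≥ 0.80 → 0.

0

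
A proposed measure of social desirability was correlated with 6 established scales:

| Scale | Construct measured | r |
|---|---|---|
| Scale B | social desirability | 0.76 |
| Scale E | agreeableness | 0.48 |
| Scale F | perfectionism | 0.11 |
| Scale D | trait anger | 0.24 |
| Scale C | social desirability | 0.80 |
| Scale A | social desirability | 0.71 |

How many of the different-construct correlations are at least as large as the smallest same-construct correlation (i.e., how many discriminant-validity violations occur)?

0

Convergent (same construct = social desirability): Scale B, Scale C, Scale A.
Smallest convergent = 0.71. Discriminant values: 0.48, 0.11, 0.24; count ≥ 0.71 → 0.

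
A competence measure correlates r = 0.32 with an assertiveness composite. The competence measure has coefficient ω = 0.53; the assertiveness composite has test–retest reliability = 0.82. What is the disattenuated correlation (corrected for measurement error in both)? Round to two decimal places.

0.49

r_true = r_obs / √(r_xx · r_yy) = 0.32 / √(0.53 × 0.82) = 0.32 / √0.4346 = 0.32 / 0.6592 ≈ 0.49.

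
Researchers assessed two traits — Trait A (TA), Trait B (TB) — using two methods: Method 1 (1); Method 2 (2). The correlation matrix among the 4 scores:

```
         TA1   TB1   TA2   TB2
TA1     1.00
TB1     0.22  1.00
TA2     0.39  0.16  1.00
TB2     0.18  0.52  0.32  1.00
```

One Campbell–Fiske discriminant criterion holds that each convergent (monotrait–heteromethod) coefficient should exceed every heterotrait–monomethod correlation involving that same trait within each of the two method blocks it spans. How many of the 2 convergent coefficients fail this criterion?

0

Convergent coefficients and their comparison sets:
TA (methods 1·2): 0.39 vs {0.22, 0.32} → pass.
TB (methods 1·2): 0.52 vs {0.22, 0.32} → pass.
0 of 2 fail.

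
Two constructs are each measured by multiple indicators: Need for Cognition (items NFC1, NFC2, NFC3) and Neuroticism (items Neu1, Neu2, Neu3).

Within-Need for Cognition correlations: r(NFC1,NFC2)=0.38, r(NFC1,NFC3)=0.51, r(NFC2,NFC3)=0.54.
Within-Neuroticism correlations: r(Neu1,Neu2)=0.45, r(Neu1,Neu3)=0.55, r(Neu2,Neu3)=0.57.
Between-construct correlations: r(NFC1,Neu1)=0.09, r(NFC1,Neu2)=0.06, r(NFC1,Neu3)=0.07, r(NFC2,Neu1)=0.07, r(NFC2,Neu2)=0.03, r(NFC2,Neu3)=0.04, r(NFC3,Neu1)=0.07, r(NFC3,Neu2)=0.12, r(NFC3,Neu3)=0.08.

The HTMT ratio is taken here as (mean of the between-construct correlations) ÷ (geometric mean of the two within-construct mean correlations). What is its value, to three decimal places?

Mean between = 0.63/9 = 0.0700.
Mean within-NFC = 1.43/3 = 0.4767; mean within-Neu = 1.57/3 = 0.5233.
Geometric mean = √(0.4767 × 0.5233) = 0.4995.
HTMT = 0.0700 / 0.4995 = 0.140.

0.140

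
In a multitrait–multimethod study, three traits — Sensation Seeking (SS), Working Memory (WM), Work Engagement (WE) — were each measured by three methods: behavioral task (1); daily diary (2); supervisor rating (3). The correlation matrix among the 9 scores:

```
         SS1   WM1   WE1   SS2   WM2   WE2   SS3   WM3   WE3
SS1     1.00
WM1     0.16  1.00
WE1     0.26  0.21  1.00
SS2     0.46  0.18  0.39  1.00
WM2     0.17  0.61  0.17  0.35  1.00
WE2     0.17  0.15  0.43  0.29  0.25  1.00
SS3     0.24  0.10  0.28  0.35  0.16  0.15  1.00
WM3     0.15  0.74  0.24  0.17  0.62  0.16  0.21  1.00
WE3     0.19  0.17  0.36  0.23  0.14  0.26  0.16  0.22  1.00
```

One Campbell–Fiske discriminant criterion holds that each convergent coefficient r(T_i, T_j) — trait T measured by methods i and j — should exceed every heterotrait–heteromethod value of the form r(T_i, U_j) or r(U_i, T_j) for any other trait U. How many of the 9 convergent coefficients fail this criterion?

Convergent coefficients and their comparison sets:
SS (methods 1·2): 0.46 vs {0.17, 0.18, 0.17, 0.39} → pass.
SS (methods 1·3): 0.24 vs {0.15, 0.10, 0.19, 0.28} → fail.
SS (methods 2·3): 0.35 vs {0.17, 0.16, 0.23, 0.15} → pass.
WM (methods 1·2): 0.61 vs {0.18, 0.17, 0.15, 0.17} → pass.
WM (methods 1·3): 0.74 vs {0.10, 0.15, 0.17, 0.24} → pass.
WM (methods 2·3): 0.62 vs {0.16, 0.17, 0.14, 0.16} → pass.
WE (methods 1·2): 0.43 vs {0.39, 0.17, 0.17, 0.15} → pass.
WE (methods 1·3): 0.36 vs {0.28, 0.19, 0.24, 0.17} → pass.
WE (methods 2·3): 0.26 vs {0.15, 0.23, 0.16, 0.14} → pass.
1 of 9 fail.

1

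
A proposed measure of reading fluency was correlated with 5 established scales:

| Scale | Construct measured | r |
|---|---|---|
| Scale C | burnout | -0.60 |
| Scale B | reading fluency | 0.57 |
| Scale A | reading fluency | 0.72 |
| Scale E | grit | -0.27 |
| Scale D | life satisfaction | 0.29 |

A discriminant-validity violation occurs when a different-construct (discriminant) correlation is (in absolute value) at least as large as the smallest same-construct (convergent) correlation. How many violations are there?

Convergent (same construct = reading fluency): Scale B, Scale A.
Smallest convergent = 0.57. Discriminant |r|: 0.60, 0.27, 0.29; count ≥ 0.57 → 1.

1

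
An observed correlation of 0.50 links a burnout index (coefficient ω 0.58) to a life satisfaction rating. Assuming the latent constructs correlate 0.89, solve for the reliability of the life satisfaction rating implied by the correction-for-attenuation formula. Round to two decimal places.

0.54

r_true = r_obs / √(r_xx · r_yy) ⇒ 0.89 = 0.50 / √(0.58 · r_yy).
√(0.58 · r_yy) = 0.50 / 0.89 = 0.5618; 0.58 · r_yy = 0.3156; r_yy = 0.3156 / 0.58 ≈ 0.54.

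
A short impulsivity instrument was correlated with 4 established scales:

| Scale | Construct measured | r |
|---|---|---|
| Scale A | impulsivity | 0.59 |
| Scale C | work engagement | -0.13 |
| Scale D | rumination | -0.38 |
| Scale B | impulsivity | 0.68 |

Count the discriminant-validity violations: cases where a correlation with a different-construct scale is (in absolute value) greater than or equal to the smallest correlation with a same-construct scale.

Convergent (same construct = impulsivity): Scale A, Scale B.
Smallest convergent = 0.59. Discriminant |r|: 0.13, 0.38; count ≥ 0.59 → 0.

0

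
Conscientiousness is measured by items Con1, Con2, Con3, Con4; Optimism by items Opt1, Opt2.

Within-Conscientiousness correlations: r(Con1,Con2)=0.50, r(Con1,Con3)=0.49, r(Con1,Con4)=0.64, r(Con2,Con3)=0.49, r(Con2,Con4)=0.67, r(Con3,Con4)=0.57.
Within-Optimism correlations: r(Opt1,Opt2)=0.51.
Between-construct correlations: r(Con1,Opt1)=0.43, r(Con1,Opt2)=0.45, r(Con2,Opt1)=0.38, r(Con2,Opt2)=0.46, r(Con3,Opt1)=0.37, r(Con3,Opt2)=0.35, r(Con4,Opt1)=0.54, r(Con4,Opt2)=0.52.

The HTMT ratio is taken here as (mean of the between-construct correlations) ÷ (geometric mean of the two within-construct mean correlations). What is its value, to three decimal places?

0.819

Mean between = 3.50/8 = 0.4375.
Mean within-Con = 3.36/6 = 0.5600; mean within-Opt = 0.51/1 = 0.5100.
Geometric mean = √(0.5600 × 0.5100) = 0.5344.
HTMT = 0.4375 / 0.5344 = 0.819.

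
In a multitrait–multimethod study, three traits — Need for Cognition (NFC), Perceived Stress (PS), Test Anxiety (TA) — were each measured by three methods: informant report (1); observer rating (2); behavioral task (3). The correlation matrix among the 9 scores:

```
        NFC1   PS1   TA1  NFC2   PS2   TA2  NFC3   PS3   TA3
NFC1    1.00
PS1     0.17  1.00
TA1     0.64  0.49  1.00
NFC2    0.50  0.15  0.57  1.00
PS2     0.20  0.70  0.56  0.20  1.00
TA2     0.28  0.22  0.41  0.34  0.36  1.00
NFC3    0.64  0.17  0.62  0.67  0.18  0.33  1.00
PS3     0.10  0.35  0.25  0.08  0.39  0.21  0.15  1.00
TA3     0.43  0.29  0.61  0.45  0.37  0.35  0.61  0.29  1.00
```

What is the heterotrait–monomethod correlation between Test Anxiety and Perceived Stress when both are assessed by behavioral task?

Different traits, same method: r(TA3, PS3) = 0.29.

0.29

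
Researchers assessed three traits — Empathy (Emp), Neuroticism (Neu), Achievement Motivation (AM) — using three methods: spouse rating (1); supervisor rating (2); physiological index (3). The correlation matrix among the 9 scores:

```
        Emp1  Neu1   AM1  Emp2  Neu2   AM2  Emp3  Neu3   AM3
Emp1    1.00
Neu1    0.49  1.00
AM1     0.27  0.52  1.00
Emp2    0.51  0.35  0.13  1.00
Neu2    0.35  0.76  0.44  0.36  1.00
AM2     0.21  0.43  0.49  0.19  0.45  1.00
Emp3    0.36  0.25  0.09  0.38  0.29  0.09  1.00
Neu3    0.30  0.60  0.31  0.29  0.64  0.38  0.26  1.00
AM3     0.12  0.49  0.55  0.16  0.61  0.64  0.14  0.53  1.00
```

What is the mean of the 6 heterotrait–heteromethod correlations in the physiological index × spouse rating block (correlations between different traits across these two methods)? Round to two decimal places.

HTHM values (method 3 × method 1): 0.25, 0.09, 0.30, 0.31, 0.12, 0.49; mean = 1.56/6 = 0.26.

0.26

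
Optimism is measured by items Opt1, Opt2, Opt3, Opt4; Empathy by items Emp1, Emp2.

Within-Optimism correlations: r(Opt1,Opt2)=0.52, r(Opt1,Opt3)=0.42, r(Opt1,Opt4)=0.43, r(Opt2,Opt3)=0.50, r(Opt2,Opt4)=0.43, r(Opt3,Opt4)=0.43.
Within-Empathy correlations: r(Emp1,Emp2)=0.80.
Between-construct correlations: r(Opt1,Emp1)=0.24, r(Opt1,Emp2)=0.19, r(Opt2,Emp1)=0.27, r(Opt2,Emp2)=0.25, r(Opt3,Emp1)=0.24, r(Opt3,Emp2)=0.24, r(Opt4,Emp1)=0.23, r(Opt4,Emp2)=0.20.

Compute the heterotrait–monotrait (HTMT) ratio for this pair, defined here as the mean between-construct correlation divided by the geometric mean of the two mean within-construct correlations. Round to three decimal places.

Between-construct mean = 1.86/8 = 0.2325.
Mean within-Opt = 2.73/6 = 0.4550; mean within-Emp = 0.80/1 = 0.8000.
Geometric mean = √(0.4550 × 0.8000) = 0.6033.
HTMT = 0.2325 / 0.6033 = 0.385.

0.385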